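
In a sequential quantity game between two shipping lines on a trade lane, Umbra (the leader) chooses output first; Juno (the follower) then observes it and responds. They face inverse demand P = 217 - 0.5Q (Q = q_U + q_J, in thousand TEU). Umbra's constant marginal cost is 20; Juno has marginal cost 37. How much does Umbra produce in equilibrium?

Solve by backward induction. Given q_U, the follower Juno maximises π_J = (217 - (1/2)q_U - (1/2)q_J)q_J - 37q_J.
Follower FOC: 180 - (1/2)q_U - q_J = 0, so q_J(q_U) = (180 - (1/2)q_U).
Umbra substitutes q_J(q_U) into its own profit: π_U = q_U(217 - (1/2)q_U - (180 - (1/2)q_U)/2) - 20q_U = (127 - (1/4)q_U)q_U - 20q_U.
Maximising: ∂π_U/∂q_U = 107 - (1/2)q_U = 0, giving q_U = 214.
Then q_J = (180 - (1/2)·214) = 73.

214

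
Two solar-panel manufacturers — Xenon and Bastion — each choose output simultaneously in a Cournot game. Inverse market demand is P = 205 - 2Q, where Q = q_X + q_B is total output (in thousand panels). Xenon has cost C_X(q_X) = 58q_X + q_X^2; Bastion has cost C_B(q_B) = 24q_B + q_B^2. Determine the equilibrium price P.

Xenon's profit: π_X = (205 - 2Q)q_X - (58q_X + q_X²). Setting ∂π_X/∂q_X = 0: 147 - 6q_X - 2(q_B) = 0.
Bastion's profit: π_B = (205 - 2Q)q_B - (24q_B + q_B²). Setting ∂π_B/∂q_B = 0: 181 - 6q_B - 2(q_X) = 0.
So q_X = (147 - 2q_B)/6 and q_B = (181 - 2q_X)/6.
Solving the pair: q_X = 65/4, q_B = 99/4.
Total output Q = 41, so price P = 205 - 2·41 = 123.

123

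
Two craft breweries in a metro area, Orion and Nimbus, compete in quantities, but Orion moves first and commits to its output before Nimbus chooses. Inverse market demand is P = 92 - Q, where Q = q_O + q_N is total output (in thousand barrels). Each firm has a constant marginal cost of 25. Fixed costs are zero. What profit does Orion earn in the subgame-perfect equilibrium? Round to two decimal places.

The follower Nimbus best-responds to any q_O: π_N = (92 - Q)q_N - 25q_N.
∂π_N/∂q_N = 67 - q_O - 2q_N = 0 gives the reaction function q_N = (67 - q_O)/2.
Orion substitutes q_N(q_O) into its own profit: π_O = q_O(92 - q_O - (67 - q_O)/2) - 25q_O = (117/2 - (1/2)q_O)q_O - 25q_O.
Leader FOC: 67/2 - q_O = 0, so q_O = 67/2.
Then q_N = (67 - 67/2)/2 = 67/4.
Price P = 92 - 201/4 = 167/4.
Orion's profit: (167/4 - 25)·(67/2) = 561.1250.

561.13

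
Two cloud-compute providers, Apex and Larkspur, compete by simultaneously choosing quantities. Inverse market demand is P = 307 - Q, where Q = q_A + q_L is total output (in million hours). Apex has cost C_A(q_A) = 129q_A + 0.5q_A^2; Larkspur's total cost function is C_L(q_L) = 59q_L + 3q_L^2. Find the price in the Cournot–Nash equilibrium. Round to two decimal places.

Apex's profit: π_A = (307 - Q)q_A - (129q_A + (1/2)q_A²). Setting ∂π_A/∂q_A = 0: 178 - 3q_A - (q_L) = 0.
Larkspur's profit: π_L = (307 - Q)q_L - (59q_L + 3q_L²). Setting ∂π_L/∂q_L = 0: 248 - 8q_L - (q_A) = 0.
Rearranging gives the reaction functions q_A = (178 - q_L)/3 and q_L = (248 - q_A)/8.
Solving the pair: q_A = 1176/23, q_L = 566/23.
Total output Q = 1742/23, so price P = 307 - 1742/23 = 231.2609.

231.26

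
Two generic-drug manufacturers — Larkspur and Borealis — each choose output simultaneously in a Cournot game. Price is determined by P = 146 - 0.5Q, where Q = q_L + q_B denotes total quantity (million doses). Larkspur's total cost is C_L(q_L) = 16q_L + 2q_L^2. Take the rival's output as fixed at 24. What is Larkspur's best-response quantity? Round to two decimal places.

23.60

With the rival's output fixed at 24, Larkspur's profit is π_L = (146 - (1/2)·24 - (1/2)q_L)q_L - (16q_L + 2q_L²) = (134 - (1/2)q_L)q_L - (16q_L + 2q_L²).
∂π_L/∂q_L = 118 - 5q_L = 0, so q_L = 118/5.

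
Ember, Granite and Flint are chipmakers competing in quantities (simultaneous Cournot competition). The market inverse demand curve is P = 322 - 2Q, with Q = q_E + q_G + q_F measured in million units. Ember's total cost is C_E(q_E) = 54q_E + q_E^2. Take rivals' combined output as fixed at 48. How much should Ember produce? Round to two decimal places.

With rivals' combined output fixed at 48, Ember's profit is π_E = (322 - 2·48 - 2q_E)q_E - (54q_E + q_E²) = (226 - 2q_E)q_E - (54q_E + q_E²).
∂π_E/∂q_E = 172 - 6q_E = 0, so q_E = 86/3.

28.67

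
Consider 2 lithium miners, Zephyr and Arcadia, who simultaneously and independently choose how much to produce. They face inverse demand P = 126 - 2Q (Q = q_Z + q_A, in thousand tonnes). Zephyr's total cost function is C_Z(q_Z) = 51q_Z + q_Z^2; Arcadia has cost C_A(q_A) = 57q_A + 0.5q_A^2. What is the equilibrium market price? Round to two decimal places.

Zephyr's profit: π_Z = (126 - 2Q)q_Z - (51q_Z + q_Z²). Setting ∂π_Z/∂q_Z = 0: 75 - 6q_Z - 2(q_A) = 0.
Arcadia's first-order condition: 69 - 5q_A - 2(q_Z) = 0.
Rearranging gives the reaction functions q_Z = (75 - 2q_A)/6 and q_A = (69 - 2q_Z)/5.
Solving the pair: q_Z = 237/26, q_A = 132/13.
Total output Q = 501/26, so price P = 126 - 2·(501/26) = 1137/13.

87.46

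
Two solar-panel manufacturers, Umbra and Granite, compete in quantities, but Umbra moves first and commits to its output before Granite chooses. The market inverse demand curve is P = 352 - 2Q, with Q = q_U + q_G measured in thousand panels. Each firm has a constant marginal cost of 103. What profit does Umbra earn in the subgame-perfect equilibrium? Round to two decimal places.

The follower Granite best-responds to any q_U: π_G = (352 - 2Q)q_G - 103q_G.
Follower FOC: 249 - 2q_U - 4q_G = 0, so q_G(q_U) = (249 - 2q_U)/4.
The leader anticipates this reaction. Substituting into P = 352 - 2Q gives P = 455/2 - q_U, so π_U = (455/2 - q_U)q_U - 103q_U.
Maximising: ∂π_U/∂q_U = 249/2 - 2q_U = 0, giving q_U = 249/4.
Then q_G = (249 - 2·(249/4))/4 = 249/8.
Price P = 352 - 2·(747/8) = 661/4.
Umbra's profit: (661/4 - 103)·(249/4) = 3875.0625.

3875.06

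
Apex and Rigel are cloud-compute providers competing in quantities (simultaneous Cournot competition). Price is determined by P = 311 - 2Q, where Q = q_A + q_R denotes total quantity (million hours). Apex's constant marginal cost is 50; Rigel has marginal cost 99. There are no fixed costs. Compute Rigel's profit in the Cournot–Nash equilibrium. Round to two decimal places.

Apex's profit: π_A = (311 - 2Q)q_A - (50q_A). Setting ∂π_A/∂q_A = 0: 261 - 4q_A - 2(q_R) = 0.
Rigel's first-order condition: 212 - 4q_R - 2(q_A) = 0.
Best responses: q_A = (261 - 2q_R)/4, q_R = (212 - 2q_A)/4.
Substituting one into the other gives q_A = 155/3 and q_R = 163/6.
Price P = 311 - 2·(473/6) = 460/3.
Rigel's profit: (460/3 - 99)·(163/6) = 1476.0556.

1476.06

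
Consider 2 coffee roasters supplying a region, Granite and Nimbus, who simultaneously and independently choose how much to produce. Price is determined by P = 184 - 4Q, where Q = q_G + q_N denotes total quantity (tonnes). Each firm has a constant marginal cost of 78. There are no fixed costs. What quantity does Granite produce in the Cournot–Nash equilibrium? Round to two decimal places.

8.83

A representative firm's profit is π_i = q_i(184 - 4Q) - 78q_i.
Setting ∂π_i/∂q_i = 0 with rivals' quantities fixed: 106 - 8q_i - 4q_j = 0.
With identical firms every q_j equals q_i, so q_j = q_i and 106 = 12q_i, giving q_i = 53/6.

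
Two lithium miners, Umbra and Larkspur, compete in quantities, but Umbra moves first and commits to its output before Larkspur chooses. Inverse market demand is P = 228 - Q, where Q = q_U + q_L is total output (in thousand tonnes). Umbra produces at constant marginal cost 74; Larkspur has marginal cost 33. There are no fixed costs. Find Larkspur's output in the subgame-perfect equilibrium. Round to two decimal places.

Solve by backward induction. Given q_U, the follower Larkspur maximises π_L = (228 - q_U - q_L)q_L - 33q_L.
Follower FOC: 195 - q_U - 2q_L = 0, so q_L(q_U) = (195 - q_U)/2.
The leader anticipates this reaction. Substituting into P = 228 - Q gives P = 261/2 - (1/2)q_U, so π_U = (261/2 - (1/2)q_U)q_U - 74q_U.
Maximising: ∂π_U/∂q_U = 113/2 - q_U = 0, giving q_U = 113/2.
Then q_L = (195 - 113/2)/2 = 277/4.

69.25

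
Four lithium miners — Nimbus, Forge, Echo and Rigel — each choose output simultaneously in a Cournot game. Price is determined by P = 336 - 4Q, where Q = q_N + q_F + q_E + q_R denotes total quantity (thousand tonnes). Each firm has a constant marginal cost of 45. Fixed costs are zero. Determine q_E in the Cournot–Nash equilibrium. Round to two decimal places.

14.55

Each firm earns π_i = (336 - 4Q)q_i - 45q_i.
Setting ∂π_i/∂q_i = 0 with rivals' quantities fixed: 291 - 8q_i - 4·Σ_{j≠i} q_j = 0.
By symmetry each firm produces the same amount; substituting Σ_{j≠i} q_j = 3q_i yields q_i = 291/20.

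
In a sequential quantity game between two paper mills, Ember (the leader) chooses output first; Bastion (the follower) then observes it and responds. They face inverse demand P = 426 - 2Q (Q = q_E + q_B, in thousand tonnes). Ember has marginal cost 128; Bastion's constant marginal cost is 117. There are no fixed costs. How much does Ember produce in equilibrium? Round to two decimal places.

Solve by backward induction. Given q_E, the follower Bastion maximises π_B = (426 - 2q_E - 2q_B)q_B - 117q_B.
Follower FOC: 309 - 2q_E - 4q_B = 0, so q_B(q_E) = (309 - 2q_E)/4.
Ember substitutes q_B(q_E) into its own profit: π_E = q_E(426 - 2q_E - (309 - 2q_E)/2) - 128q_E = (543/2 - q_E)q_E - 128q_E.
Leader FOC: 287/2 - 2q_E = 0, so q_E = 287/4.
Then q_B = (309 - 2·(287/4))/4 = 331/8.

71.75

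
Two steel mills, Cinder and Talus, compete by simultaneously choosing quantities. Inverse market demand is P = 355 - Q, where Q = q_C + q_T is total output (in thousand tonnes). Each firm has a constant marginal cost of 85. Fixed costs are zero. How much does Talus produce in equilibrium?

90

A representative firm's profit is π_i = q_i(355 - Q) - 85q_i.
First-order condition (treating rivals' output as given): 270 - 2q_i - q_j = 0.
With identical firms every q_j equals q_i, so q_j = q_i and 270 = 3q_i, giving q_i = 90.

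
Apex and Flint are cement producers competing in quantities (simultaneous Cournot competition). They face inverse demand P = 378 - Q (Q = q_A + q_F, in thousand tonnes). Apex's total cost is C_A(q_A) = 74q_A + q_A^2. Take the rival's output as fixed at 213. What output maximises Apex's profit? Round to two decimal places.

22.75

With the rival's output fixed at 213, Apex's profit is π_A = (378 - 213 - q_A)q_A - (74q_A + q_A²) = (165 - q_A)q_A - (74q_A + q_A²).
∂π_A/∂q_A = 91 - 4q_A = 0, so q_A = 91/4.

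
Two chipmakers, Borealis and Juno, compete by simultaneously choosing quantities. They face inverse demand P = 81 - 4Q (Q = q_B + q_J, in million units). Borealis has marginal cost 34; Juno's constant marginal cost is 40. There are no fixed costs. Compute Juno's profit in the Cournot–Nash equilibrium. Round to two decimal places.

34.03

Borealis's profit: π_B = (81 - 4Q)q_B - (34q_B). Setting ∂π_B/∂q_B = 0: 47 - 8q_B - 4(q_J) = 0.
Juno's first-order condition: 41 - 8q_J - 4(q_B) = 0.
Best responses: q_B = (47 - 4q_J)/8, q_J = (41 - 4q_B)/8.
Solving the pair: q_B = 53/12, q_J = 35/12.
Price P = 81 - 4·(22/3) = 155/3.
Juno's profit: (155/3 - 40)·(35/12) = 1225/36.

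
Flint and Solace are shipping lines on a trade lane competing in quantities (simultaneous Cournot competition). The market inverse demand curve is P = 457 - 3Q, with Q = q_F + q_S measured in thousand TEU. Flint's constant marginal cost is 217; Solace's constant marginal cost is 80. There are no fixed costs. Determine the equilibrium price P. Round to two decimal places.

251.33

Flint's profit: π_F = (457 - 3Q)q_F - (217q_F). Setting ∂π_F/∂q_F = 0: 240 - 6q_F - 3(q_S) = 0.
Solace's first-order condition: 377 - 6q_S - 3(q_F) = 0.
Best responses: q_F = (240 - 3q_S)/6, q_S = (377 - 3q_F)/6.
Solving the pair: q_F = 103/9, q_S = 514/9.
Total output Q = 617/9, so price P = 457 - 3·(617/9) = 754/3.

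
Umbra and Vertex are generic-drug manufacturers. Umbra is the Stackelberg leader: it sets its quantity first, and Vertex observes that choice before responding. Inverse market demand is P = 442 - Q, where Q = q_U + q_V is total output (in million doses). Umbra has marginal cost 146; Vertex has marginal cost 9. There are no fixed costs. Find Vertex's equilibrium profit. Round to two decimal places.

31240.56

Solve by backward induction. Given q_U, the follower Vertex maximises π_V = (442 - q_U - q_V)q_V - 9q_V.
∂π_V/∂q_V = 433 - q_U - 2q_V = 0 gives the reaction function q_V = (433 - q_U)/2.
Umbra substitutes q_V(q_U) into its own profit: π_U = q_U(442 - q_U - (433 - q_U)/2) - 146q_U = (451/2 - (1/2)q_U)q_U - 146q_U.
Maximising: ∂π_U/∂q_U = 159/2 - q_U = 0, giving q_U = 159/2.
Then q_V = (433 - 159/2)/2 = 707/4.
Price P = 442 - 1025/4 = 743/4.
Vertex's profit: (743/4 - 9)·(707/4) = 31240.5625.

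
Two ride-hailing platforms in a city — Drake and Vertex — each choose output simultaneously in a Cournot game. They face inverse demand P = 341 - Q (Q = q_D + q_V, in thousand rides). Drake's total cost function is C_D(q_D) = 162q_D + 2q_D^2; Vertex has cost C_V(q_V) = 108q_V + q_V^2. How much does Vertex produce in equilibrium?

Drake's profit: π_D = (341 - Q)q_D - (162q_D + 2q_D²). Setting ∂π_D/∂q_D = 0: 179 - 6q_D - (q_V) = 0.
Vertex's profit: π_V = (341 - Q)q_V - (108q_V + q_V²). Setting ∂π_V/∂q_V = 0: 233 - 4q_V - (q_D) = 0.
So q_D = (179 - q_V)/6 and q_V = (233 - q_D)/4.
Solving the pair: q_D = 21, q_V = 53.

53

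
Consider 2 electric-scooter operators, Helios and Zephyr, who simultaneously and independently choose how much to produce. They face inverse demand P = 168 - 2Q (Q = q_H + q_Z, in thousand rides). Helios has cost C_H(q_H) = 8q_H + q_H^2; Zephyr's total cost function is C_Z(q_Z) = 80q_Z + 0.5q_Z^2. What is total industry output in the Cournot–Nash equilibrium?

32

Helios's profit: π_H = (168 - 2Q)q_H - (8q_H + q_H²). Setting ∂π_H/∂q_H = 0: 160 - 6q_H - 2(q_Z) = 0.
Zephyr's profit: π_Z = (168 - 2Q)q_Z - (80q_Z + (1/2)q_Z²). Setting ∂π_Z/∂q_Z = 0: 88 - 5q_Z - 2(q_H) = 0.
So q_H = (160 - 2q_Z)/6 and q_Z = (88 - 2q_H)/5.
Solving the pair: q_H = 24, q_Z = 8.
Total output Q = 24 + 8 = 32.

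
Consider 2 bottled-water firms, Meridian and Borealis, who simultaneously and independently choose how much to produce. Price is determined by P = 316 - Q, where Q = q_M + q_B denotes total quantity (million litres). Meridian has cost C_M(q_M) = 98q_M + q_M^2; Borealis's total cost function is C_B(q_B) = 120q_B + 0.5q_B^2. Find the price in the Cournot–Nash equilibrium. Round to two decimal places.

222.91

Meridian's profit: π_M = (316 - Q)q_M - (98q_M + q_M²). Setting ∂π_M/∂q_M = 0: 218 - 4q_M - (q_B) = 0.
Borealis's first-order condition: 196 - 3q_B - (q_M) = 0.
Best responses: q_M = (218 - q_B)/4, q_B = (196 - q_M)/3.
Solving the pair: q_M = 458/11, q_B = 566/11.
Total output Q = 1024/11, so price P = 316 - 1024/11 = 222.9091.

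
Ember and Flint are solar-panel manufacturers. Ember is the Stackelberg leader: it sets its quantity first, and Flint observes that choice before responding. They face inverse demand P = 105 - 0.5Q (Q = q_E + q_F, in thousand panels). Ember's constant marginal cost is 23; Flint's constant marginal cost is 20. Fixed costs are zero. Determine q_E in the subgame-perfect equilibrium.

79

The follower Flint best-responds to any q_E: π_F = (105 - 0.5Q)q_F - 20q_F.
∂π_F/∂q_F = 85 - (1/2)q_E - q_F = 0 gives the reaction function q_F = (85 - (1/2)q_E).
The leader anticipates this reaction. Substituting into P = 105 - 0.5Q gives P = 125/2 - (1/4)q_E, so π_E = (125/2 - (1/4)q_E)q_E - 23q_E.
Leader FOC: 79/2 - (1/2)q_E = 0, so q_E = 79.
Then q_F = (85 - (1/2)·79) = 91/2.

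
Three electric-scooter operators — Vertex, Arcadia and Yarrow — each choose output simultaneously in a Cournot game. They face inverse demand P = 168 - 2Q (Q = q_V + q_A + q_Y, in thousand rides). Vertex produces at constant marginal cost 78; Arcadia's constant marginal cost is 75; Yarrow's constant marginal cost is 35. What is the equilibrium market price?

89

Vertex's profit: π_V = (168 - 2Q)q_V - (78q_V). Setting ∂π_V/∂q_V = 0: 90 - 4q_V - 2(q_A + q_Y) = 0.
Arcadia's first-order condition: 93 - 4q_A - 2(q_V + q_Y) = 0.
Yarrow's profit: π_Y = (168 - 2Q)q_Y - (35q_Y). Setting ∂π_Y/∂q_Y = 0: 133 - 4q_Y - 2(q_V + q_A) = 0.
Adding the 3 conditions: 316 − 4Q − 4Q = 0, i.e. Q = 79/2.
Back-substituting: q_V = (90 − 79)/2 = 11/2, q_A = (93 − 79)/2 = 7, q_Y = (133 − 79)/2 = 27.
Total output Q = 79/2, so price P = 168 - 2·(79/2) = 89.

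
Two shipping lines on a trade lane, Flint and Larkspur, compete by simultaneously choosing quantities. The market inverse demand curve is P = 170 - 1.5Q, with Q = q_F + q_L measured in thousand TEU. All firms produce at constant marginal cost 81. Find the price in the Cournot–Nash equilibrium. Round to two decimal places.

110.67

Each firm earns π_i = (170 - 1.5Q)q_i - 81q_i.
First-order condition (treating rivals' output as given): 89 - 3q_i - (3/2)q_j = 0.
With identical firms every q_j equals q_i, so q_j = q_i and 89 = (9/2)q_i, giving q_i = 178/9.
Total output Q = 356/9, so price P = 170 - (3/2)·(356/9) = 332/3.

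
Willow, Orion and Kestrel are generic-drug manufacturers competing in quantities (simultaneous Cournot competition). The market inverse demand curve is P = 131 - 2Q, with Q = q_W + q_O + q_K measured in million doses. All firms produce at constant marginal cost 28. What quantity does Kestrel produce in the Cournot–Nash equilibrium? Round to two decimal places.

A representative firm's profit is π_i = q_i(131 - 2Q) - 28q_i.
First-order condition (treating rivals' output as given): 103 - 4q_i - 2·Σ_{j≠i} q_j = 0.
By symmetry each firm produces the same amount; substituting Σ_{j≠i} q_j = 2q_i yields q_i = 103/8.

12.88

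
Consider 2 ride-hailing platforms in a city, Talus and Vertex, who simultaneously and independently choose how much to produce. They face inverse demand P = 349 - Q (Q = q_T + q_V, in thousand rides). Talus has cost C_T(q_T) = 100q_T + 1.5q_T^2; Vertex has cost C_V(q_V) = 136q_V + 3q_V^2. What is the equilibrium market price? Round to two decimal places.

Talus's profit: π_T = (349 - Q)q_T - (100q_T + (3/2)q_T²). Setting ∂π_T/∂q_T = 0: 249 - 5q_T - (q_V) = 0.
Vertex's first-order condition: 213 - 8q_V - (q_T) = 0.
So q_T = (249 - q_V)/5 and q_V = (213 - q_T)/8.
Substituting one into the other gives q_T = 593/13 and q_V = 272/13.
Total output Q = 865/13, so price P = 349 - 865/13 = 282.4615.

282.46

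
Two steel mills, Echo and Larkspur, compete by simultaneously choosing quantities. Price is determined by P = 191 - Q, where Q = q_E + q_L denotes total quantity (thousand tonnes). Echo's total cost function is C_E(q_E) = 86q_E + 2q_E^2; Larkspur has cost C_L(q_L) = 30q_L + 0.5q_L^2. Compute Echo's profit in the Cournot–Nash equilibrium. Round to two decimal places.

Echo's profit: π_E = (191 - Q)q_E - (86q_E + 2q_E²). Setting ∂π_E/∂q_E = 0: 105 - 6q_E - (q_L) = 0.
Larkspur's profit: π_L = (191 - Q)q_L - (30q_L + (1/2)q_L²). Setting ∂π_L/∂q_L = 0: 161 - 3q_L - (q_E) = 0.
So q_E = (105 - q_L)/6 and q_L = (161 - q_E)/3.
Solving the pair: q_E = 154/17, q_L = 861/17.
Price P = 191 - 1015/17 = 131.2941.
Echo's profit: 131.2941·(154/17) - 86·(154/17) - 2(154/17)² = 246.1869.

246.19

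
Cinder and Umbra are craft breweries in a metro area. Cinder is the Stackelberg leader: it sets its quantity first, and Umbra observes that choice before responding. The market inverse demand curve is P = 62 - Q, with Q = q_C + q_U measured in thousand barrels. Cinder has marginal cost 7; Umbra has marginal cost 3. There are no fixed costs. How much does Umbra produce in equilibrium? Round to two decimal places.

The follower Umbra best-responds to any q_C: π_U = (62 - Q)q_U - 3q_U.
Setting the follower's marginal profit to zero, 59 - q_C - 2q_U = 0, i.e. q_U = (59 - q_C)/2.
The leader anticipates this reaction. Substituting into P = 62 - Q gives P = 65/2 - (1/2)q_C, so π_C = (65/2 - (1/2)q_C)q_C - 7q_C.
The leader's first-order condition 51/2 - q_C = 0 yields q_C = 51/2.
Then q_U = (59 - 51/2)/2 = 67/4.

16.75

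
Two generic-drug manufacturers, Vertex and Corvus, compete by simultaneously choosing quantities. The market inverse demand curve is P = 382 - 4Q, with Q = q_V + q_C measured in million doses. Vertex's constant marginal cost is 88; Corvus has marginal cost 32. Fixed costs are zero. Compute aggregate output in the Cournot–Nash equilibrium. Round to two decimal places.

Vertex's profit: π_V = (382 - 4Q)q_V - (88q_V). Setting ∂π_V/∂q_V = 0: 294 - 8q_V - 4(q_C) = 0.
Corvus's profit: π_C = (382 - 4Q)q_C - (32q_C). Setting ∂π_C/∂q_C = 0: 350 - 8q_C - 4(q_V) = 0.
Rearranging gives the reaction functions q_V = (294 - 4q_C)/8 and q_C = (350 - 4q_V)/8.
Solving the pair: q_V = 119/6, q_C = 203/6.
Total output Q = 119/6 + 203/6 = 161/3.

53.67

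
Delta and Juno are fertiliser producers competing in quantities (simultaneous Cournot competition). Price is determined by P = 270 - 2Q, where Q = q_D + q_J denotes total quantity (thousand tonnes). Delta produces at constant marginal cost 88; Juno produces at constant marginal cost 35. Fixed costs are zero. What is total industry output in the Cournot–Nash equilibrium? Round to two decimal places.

Delta's profit: π_D = (270 - 2Q)q_D - (88q_D). Setting ∂π_D/∂q_D = 0: 182 - 4q_D - 2(q_J) = 0.
Juno's profit: π_J = (270 - 2Q)q_J - (35q_J). Setting ∂π_J/∂q_J = 0: 235 - 4q_J - 2(q_D) = 0.
Best responses: q_D = (182 - 2q_J)/4, q_J = (235 - 2q_D)/4.
Solving the pair: q_D = 43/2, q_J = 48.
Total output Q = 43/2 + 48 = 139/2.

69.50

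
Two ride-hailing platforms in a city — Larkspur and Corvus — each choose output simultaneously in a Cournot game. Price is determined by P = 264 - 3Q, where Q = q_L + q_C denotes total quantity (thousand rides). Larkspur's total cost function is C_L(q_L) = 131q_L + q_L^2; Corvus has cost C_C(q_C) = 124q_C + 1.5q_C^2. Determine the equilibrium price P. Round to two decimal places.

Larkspur's profit: π_L = (264 - 3Q)q_L - (131q_L + q_L²). Setting ∂π_L/∂q_L = 0: 133 - 8q_L - 3(q_C) = 0.
Corvus's first-order condition: 140 - 9q_C - 3(q_L) = 0.
Best responses: q_L = (133 - 3q_C)/8, q_C = (140 - 3q_L)/9.
Substituting one into the other gives q_L = 37/3 and q_C = 103/9.
Total output Q = 214/9, so price P = 264 - 3·(214/9) = 578/3.

192.67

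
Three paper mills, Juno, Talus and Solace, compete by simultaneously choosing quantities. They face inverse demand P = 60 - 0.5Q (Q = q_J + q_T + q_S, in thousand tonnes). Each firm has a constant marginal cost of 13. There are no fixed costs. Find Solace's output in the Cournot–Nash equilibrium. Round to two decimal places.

Each firm earns π_i = (60 - 0.5Q)q_i - 13q_i.
First-order condition (treating rivals' output as given): 47 - q_i - (1/2)·Σ_{j≠i} q_j = 0.
With identical firms every q_j equals q_i, so Σ_{j≠i} q_j = 2q_i and 47 = 2q_i, giving q_i = 47/2.

23.50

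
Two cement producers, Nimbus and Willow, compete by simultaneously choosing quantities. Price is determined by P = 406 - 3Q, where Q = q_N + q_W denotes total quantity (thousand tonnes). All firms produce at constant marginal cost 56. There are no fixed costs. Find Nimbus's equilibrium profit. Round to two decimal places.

4537.04

Each firm earns π_i = (406 - 3Q)q_i - 56q_i.
Setting ∂π_i/∂q_i = 0 with rivals' quantities fixed: 350 - 6q_i - 3q_j = 0.
By symmetry each firm produces the same amount; substituting q_j = q_i yields q_i = 350/9.
Price P = 406 - 3·(700/9) = 518/3.
Nimbus's profit: (518/3 - 56)·(350/9) = 4537.0370.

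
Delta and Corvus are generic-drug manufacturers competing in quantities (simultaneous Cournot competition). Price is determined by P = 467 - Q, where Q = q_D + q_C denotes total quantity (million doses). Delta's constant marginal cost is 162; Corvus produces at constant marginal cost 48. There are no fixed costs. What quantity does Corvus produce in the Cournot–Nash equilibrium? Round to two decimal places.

Delta's profit: π_D = (467 - Q)q_D - (162q_D). Setting ∂π_D/∂q_D = 0: 305 - 2q_D - (q_C) = 0.
Corvus's first-order condition: 419 - 2q_C - (q_D) = 0.
Rearranging gives the reaction functions q_D = (305 - q_C)/2 and q_C = (419 - q_D)/2.
Solving the pair: q_D = 191/3, q_C = 533/3.

177.67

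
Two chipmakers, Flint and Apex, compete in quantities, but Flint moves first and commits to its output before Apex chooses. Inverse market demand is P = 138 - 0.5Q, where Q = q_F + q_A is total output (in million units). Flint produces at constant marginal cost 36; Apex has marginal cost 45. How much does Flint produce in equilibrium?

111

The follower Apex best-responds to any q_F: π_A = (138 - 0.5Q)q_A - 45q_A.
Follower FOC: 93 - (1/2)q_F - q_A = 0, so q_A(q_F) = (93 - (1/2)q_F).
Flint substitutes q_A(q_F) into its own profit: π_F = q_F(138 - (1/2)q_F - (93 - (1/2)q_F)/2) - 36q_F = (183/2 - (1/4)q_F)q_F - 36q_F.
The leader's first-order condition 111/2 - (1/2)q_F = 0 yields q_F = 111.
Then q_A = (93 - (1/2)·111) = 75/2.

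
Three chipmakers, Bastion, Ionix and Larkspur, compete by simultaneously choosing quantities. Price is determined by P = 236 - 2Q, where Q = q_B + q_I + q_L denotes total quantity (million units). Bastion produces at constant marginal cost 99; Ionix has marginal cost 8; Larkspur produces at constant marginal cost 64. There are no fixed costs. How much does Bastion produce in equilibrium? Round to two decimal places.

1.38

Bastion's profit: π_B = (236 - 2Q)q_B - (99q_B). Setting ∂π_B/∂q_B = 0: 137 - 4q_B - 2(q_I + q_L) = 0.
Ionix's first-order condition: 228 - 4q_I - 2(q_B + q_L) = 0.
Larkspur's profit: π_L = (236 - 2Q)q_L - (64q_L). Setting ∂π_L/∂q_L = 0: 172 - 4q_L - 2(q_B + q_I) = 0.
Summing all 3 equations gives 537 − 8Q = 0, hence Q = 537/8.
Back-substituting: q_B = (137 − 537/4)/2 = 11/8, q_I = (228 − 537/4)/2 = 375/8, q_L = (172 − 537/4)/2 = 151/8.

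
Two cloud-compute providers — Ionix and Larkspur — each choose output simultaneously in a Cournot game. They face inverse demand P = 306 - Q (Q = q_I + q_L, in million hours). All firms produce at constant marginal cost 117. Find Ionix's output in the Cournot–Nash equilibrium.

Each firm earns π_i = (306 - Q)q_i - 117q_i.
Setting ∂π_i/∂q_i = 0 with rivals' quantities fixed: 189 - 2q_i - q_j = 0.
With identical firms every q_j equals q_i, so q_j = q_i and 189 = 3q_i, giving q_i = 63.

63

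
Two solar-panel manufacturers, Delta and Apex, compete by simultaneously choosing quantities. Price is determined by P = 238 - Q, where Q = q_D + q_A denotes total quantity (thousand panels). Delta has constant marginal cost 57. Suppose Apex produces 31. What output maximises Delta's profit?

With the rival's output fixed at 31, Delta's profit is π_D = (238 - 31 - q_D)q_D - (57q_D) = (207 - q_D)q_D - (57q_D).
∂π_D/∂q_D = 150 - 2q_D = 0, so q_D = 75.

75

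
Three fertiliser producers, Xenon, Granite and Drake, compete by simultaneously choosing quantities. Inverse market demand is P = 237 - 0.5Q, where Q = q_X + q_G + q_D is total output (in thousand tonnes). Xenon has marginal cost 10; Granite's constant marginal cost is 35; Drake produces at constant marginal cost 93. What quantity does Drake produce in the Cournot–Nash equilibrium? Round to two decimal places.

Xenon's profit: π_X = (237 - 0.5Q)q_X - (10q_X). Setting ∂π_X/∂q_X = 0: 227 - q_X - (1/2)(q_G + q_D) = 0.
Granite's profit: π_G = (237 - 0.5Q)q_G - (35q_G). Setting ∂π_G/∂q_G = 0: 202 - q_G - (1/2)(q_X + q_D) = 0.
Drake's profit: π_D = (237 - 0.5Q)q_D - (93q_D). Setting ∂π_D/∂q_D = 0: 144 - q_D - (1/2)(q_X + q_G) = 0.
Summing all 3 equations gives 573 − 2Q = 0, hence Q = 573/2.
Back-substituting: q_X = (227 − 573/4)/(1/2) = 335/2, q_G = (202 − 573/4)/(1/2) = 235/2, q_D = (144 − 573/4)/(1/2) = 3/2.

1.50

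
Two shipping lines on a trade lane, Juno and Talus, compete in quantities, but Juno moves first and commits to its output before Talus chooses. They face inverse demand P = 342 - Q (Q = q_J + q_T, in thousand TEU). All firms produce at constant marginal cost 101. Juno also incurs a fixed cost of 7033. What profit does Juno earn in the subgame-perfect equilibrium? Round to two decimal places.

227.13

The follower Talus best-responds to any q_J: π_T = (342 - Q)q_T - 101q_T.
∂π_T/∂q_T = 241 - q_J - 2q_T = 0 gives the reaction function q_T = (241 - q_J)/2.
Juno substitutes q_T(q_J) into its own profit: π_J = q_J(342 - q_J - (241 - q_J)/2) - 101q_J = (443/2 - (1/2)q_J)q_J - 101q_J.
The leader's first-order condition 241/2 - q_J = 0 yields q_J = 241/2.
Then q_T = (241 - 241/2)/2 = 241/4.
Price P = 342 - 723/4 = 645/4.
Juno's profit: (645/4 - 101)·(241/2) - 7033 = 1817/8.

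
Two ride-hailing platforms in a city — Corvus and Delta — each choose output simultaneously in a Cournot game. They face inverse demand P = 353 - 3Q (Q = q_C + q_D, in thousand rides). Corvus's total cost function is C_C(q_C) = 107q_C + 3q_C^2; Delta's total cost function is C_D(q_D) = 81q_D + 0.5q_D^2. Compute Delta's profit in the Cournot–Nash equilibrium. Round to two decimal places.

Corvus's profit: π_C = (353 - 3Q)q_C - (107q_C + 3q_C²). Setting ∂π_C/∂q_C = 0: 246 - 12q_C - 3(q_D) = 0.
Delta's first-order condition: 272 - 7q_D - 3(q_C) = 0.
Best responses: q_C = (246 - 3q_D)/12, q_D = (272 - 3q_C)/7.
Substituting one into the other gives q_C = 302/25 and q_D = 842/25.
Price P = 353 - 3·(1144/25) = 215.7200.
Delta's profit: 215.7200·(842/25) - 81·(842/25) - (1/2)(842/25)² = 3970.1984.

3970.20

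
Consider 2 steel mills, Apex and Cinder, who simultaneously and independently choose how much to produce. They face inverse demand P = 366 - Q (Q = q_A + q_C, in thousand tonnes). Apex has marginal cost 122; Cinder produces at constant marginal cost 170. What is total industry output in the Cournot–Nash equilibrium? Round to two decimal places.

146.67

Apex's profit: π_A = (366 - Q)q_A - (122q_A). Setting ∂π_A/∂q_A = 0: 244 - 2q_A - (q_C) = 0.
Cinder's profit: π_C = (366 - Q)q_C - (170q_C). Setting ∂π_C/∂q_C = 0: 196 - 2q_C - (q_A) = 0.
Best responses: q_A = (244 - q_C)/2, q_C = (196 - q_A)/2.
Substituting one into the other gives q_A = 292/3 and q_C = 148/3.
Total output Q = 292/3 + 148/3 = 440/3.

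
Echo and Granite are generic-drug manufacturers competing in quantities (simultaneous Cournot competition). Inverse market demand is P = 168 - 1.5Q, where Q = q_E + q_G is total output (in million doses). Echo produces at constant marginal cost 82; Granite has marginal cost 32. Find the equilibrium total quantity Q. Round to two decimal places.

Echo's profit: π_E = (168 - 1.5Q)q_E - (82q_E). Setting ∂π_E/∂q_E = 0: 86 - 3q_E - (3/2)(q_G) = 0.
Granite's profit: π_G = (168 - 1.5Q)q_G - (32q_G). Setting ∂π_G/∂q_G = 0: 136 - 3q_G - (3/2)(q_E) = 0.
Rearranging gives the reaction functions q_E = (86 - (3/2)q_G)/3 and q_G = (136 - (3/2)q_E)/3.
Substituting one into the other gives q_E = 8 and q_G = 124/3.
Total output Q = 8 + 124/3 = 148/3.

49.33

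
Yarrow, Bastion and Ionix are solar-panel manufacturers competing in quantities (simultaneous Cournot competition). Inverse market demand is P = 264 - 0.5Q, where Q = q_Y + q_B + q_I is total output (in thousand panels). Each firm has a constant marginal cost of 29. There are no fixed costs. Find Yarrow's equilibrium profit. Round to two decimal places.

A representative firm's profit is π_i = q_i(264 - 0.5Q) - 29q_i.
First-order condition (treating rivals' output as given): 235 - q_i - (1/2)·Σ_{j≠i} q_j = 0.
With identical firms every q_j equals q_i, so Σ_{j≠i} q_j = 2q_i and 235 = 2q_i, giving q_i = 235/2.
Price P = 264 - (1/2)·(705/2) = 351/4.
Yarrow's profit: (351/4 - 29)·(235/2) = 6903.1250.

6903.13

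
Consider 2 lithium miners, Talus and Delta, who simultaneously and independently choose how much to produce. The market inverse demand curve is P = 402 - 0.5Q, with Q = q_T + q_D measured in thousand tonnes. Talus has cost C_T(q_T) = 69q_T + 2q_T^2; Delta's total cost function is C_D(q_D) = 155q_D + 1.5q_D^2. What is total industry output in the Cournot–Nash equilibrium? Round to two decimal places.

Talus's profit: π_T = (402 - 0.5Q)q_T - (69q_T + 2q_T²). Setting ∂π_T/∂q_T = 0: 333 - 5q_T - (1/2)(q_D) = 0.
Delta's profit: π_D = (402 - 0.5Q)q_D - (155q_D + (3/2)q_D²). Setting ∂π_D/∂q_D = 0: 247 - 4q_D - (1/2)(q_T) = 0.
Best responses: q_T = (333 - (1/2)q_D)/5, q_D = (247 - (1/2)q_T)/4.
Solving the pair: q_T = 61.1899, q_D = 54.1013.
Total output Q = 61.1899 + 54.1013 = 115.2911.

115.29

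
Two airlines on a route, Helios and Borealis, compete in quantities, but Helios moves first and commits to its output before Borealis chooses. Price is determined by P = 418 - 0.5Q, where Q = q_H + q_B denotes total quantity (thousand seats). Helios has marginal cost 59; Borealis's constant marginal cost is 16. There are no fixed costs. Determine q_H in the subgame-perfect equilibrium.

316

The follower Borealis best-responds to any q_H: π_B = (418 - 0.5Q)q_B - 16q_B.
∂π_B/∂q_B = 402 - (1/2)q_H - q_B = 0 gives the reaction function q_B = (402 - (1/2)q_H).
Helios substitutes q_B(q_H) into its own profit: π_H = q_H(418 - (1/2)q_H - (402 - (1/2)q_H)/2) - 59q_H = (217 - (1/4)q_H)q_H - 59q_H.
Maximising: ∂π_H/∂q_H = 158 - (1/2)q_H = 0, giving q_H = 316.
Then q_B = (402 - (1/2)·316) = 244.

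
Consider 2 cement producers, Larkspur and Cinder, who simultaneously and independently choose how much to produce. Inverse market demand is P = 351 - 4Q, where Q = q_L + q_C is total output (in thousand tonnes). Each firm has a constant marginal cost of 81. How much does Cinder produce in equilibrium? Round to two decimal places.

22.50

Each firm earns π_i = (351 - 4Q)q_i - 81q_i.
First-order condition (treating rivals' output as given): 270 - 8q_i - 4q_j = 0.
With identical firms every q_j equals q_i, so q_j = q_i and 270 = 12q_i, giving q_i = 45/2.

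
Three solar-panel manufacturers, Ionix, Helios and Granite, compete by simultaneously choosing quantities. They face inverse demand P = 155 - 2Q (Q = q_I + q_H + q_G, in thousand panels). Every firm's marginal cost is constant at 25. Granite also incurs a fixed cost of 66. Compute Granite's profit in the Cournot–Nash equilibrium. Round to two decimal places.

Each firm earns π_i = (155 - 2Q)q_i - 25q_i.
First-order condition (treating rivals' output as given): 130 - 4q_i - 2·Σ_{j≠i} q_j = 0.
With identical firms every q_j equals q_i, so Σ_{j≠i} q_j = 2q_i and 130 = 8q_i, giving q_i = 65/4.
Price P = 155 - 2·(195/4) = 115/2.
Granite's profit: (115/2 - 25)·(65/4) - 66 = 462.1250.

462.13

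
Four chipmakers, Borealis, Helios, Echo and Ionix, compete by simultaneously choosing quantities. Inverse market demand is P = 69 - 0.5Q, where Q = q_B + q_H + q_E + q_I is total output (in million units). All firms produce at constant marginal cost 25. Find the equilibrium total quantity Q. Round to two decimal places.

Each firm earns π_i = (69 - 0.5Q)q_i - 25q_i.
Setting ∂π_i/∂q_i = 0 with rivals' quantities fixed: 44 - q_i - (1/2)·Σ_{j≠i} q_j = 0.
With identical firms every q_j equals q_i, so Σ_{j≠i} q_j = 3q_i and 44 = (5/2)q_i, giving q_i = 88/5.
Total output Q = 88/5 + 88/5 + 88/5 + 88/5 = 352/5.

70.40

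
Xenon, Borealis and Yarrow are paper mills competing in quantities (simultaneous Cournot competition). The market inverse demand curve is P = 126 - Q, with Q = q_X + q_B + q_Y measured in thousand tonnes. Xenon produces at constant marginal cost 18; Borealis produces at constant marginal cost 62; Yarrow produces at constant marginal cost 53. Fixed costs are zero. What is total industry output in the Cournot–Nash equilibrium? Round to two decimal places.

Xenon's profit: π_X = (126 - Q)q_X - (18q_X). Setting ∂π_X/∂q_X = 0: 108 - 2q_X - (q_B + q_Y) = 0.
Borealis's first-order condition: 64 - 2q_B - (q_X + q_Y) = 0.
Yarrow's first-order condition: 73 - 2q_Y - (q_X + q_B) = 0.
Adding the 3 first-order conditions: 245 − 4Q = 0, so Q = 245/4.
Back-substituting: q_X = (108 − 245/4) = 187/4, q_B = (64 − 245/4) = 11/4, q_Y = (73 − 245/4) = 47/4.
Total output Q = 187/4 + 11/4 + 47/4 = 245/4.

61.25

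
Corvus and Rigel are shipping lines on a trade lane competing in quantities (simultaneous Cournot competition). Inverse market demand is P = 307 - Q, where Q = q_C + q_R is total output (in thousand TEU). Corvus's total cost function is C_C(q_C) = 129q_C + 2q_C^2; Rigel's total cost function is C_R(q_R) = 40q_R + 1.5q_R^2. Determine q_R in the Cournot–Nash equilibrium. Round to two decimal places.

49.10

Corvus's profit: π_C = (307 - Q)q_C - (129q_C + 2q_C²). Setting ∂π_C/∂q_C = 0: 178 - 6q_C - (q_R) = 0.
Rigel's first-order condition: 267 - 5q_R - (q_C) = 0.
Rearranging gives the reaction functions q_C = (178 - q_R)/6 and q_R = (267 - q_C)/5.
Substituting one into the other gives q_C = 623/29 and q_R = 1424/29.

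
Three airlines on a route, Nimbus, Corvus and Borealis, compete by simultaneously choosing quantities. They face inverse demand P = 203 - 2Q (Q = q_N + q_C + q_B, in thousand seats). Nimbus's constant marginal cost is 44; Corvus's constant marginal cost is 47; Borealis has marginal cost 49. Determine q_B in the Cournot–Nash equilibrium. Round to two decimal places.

18.38

Nimbus's profit: π_N = (203 - 2Q)q_N - (44q_N). Setting ∂π_N/∂q_N = 0: 159 - 4q_N - 2(q_C + q_B) = 0.
Corvus's profit: π_C = (203 - 2Q)q_C - (47q_C). Setting ∂π_C/∂q_C = 0: 156 - 4q_C - 2(q_N + q_B) = 0.
Borealis's first-order condition: 154 - 4q_B - 2(q_N + q_C) = 0.
Adding the 3 first-order conditions: 469 − 8Q = 0, so Q = 469/8.
Back-substituting: q_N = (159 − 469/4)/2 = 167/8, q_C = (156 − 469/4)/2 = 155/8, q_B = (154 − 469/4)/2 = 147/8.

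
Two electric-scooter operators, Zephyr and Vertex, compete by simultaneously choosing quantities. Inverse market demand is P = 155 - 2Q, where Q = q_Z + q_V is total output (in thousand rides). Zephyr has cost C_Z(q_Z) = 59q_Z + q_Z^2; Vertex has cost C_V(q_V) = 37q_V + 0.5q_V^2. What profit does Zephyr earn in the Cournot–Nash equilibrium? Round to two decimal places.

264.21

Zephyr's profit: π_Z = (155 - 2Q)q_Z - (59q_Z + q_Z²). Setting ∂π_Z/∂q_Z = 0: 96 - 6q_Z - 2(q_V) = 0.
Vertex's profit: π_V = (155 - 2Q)q_V - (37q_V + (1/2)q_V²). Setting ∂π_V/∂q_V = 0: 118 - 5q_V - 2(q_Z) = 0.
So q_Z = (96 - 2q_V)/6 and q_V = (118 - 2q_Z)/5.
Substituting one into the other gives q_Z = 122/13 and q_V = 258/13.
Price P = 155 - 2·(380/13) = 1255/13.
Zephyr's profit: (1255/13)·(122/13) - 59·(122/13) - (122/13)² = 264.2130.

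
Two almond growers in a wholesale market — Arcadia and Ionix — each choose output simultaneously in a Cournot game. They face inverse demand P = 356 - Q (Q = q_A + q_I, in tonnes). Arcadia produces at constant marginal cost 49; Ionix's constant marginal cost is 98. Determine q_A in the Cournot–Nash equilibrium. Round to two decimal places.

118.67

Arcadia's profit: π_A = (356 - Q)q_A - (49q_A). Setting ∂π_A/∂q_A = 0: 307 - 2q_A - (q_I) = 0.
Ionix's profit: π_I = (356 - Q)q_I - (98q_I). Setting ∂π_I/∂q_I = 0: 258 - 2q_I - (q_A) = 0.
So q_A = (307 - q_I)/2 and q_I = (258 - q_A)/2.
Solving the pair: q_A = 356/3, q_I = 209/3.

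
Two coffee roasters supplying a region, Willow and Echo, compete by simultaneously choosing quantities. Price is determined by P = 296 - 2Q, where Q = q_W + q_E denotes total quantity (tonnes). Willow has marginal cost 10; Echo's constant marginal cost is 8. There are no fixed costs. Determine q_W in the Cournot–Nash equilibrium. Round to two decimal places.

47.33

Willow's profit: π_W = (296 - 2Q)q_W - (10q_W). Setting ∂π_W/∂q_W = 0: 286 - 4q_W - 2(q_E) = 0.
Echo's profit: π_E = (296 - 2Q)q_E - (8q_E). Setting ∂π_E/∂q_E = 0: 288 - 4q_E - 2(q_W) = 0.
Best responses: q_W = (286 - 2q_E)/4, q_E = (288 - 2q_W)/4.
Solving the pair: q_W = 142/3, q_E = 145/3.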